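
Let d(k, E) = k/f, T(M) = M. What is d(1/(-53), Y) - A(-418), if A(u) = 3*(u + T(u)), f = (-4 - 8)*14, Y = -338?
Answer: 22331233/8904 ≈ 2508.0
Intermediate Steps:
f = -168 (f = -12*14 = -168)
d(k, E) = -k/168 (d(k, E) = k/(-168) = k*(-1/168) = -k/168)
A(u) = 6*u (A(u) = 3*(u + u) = 3*(2*u) = 6*u)
d(1/(-53), Y) - A(-418) = -1/168/(-53) - 6*(-418) = -1/168*(-1/53) - 1*(-2508) = 1/8904 + 2508 = 22331233/8904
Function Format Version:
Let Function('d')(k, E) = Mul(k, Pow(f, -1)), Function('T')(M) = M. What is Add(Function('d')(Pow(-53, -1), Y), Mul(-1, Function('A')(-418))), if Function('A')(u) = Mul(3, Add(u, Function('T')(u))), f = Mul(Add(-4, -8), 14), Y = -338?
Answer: Rational(22331233, 8904) ≈ 2508.0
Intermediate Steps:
f = -168 (f = Mul(-12, 14) = -168)
Function('d')(k, E) = Mul(Rational(-1, 168), k) (Function('d')(k, E) = Mul(k, Pow(-168, -1)) = Mul(k, Rational(-1, 168)) = Mul(Rational(-1, 168), k))
Function('A')(u) = Mul(6, u) (Function('A')(u) = Mul(3, Add(u, u)) = Mul(3, Mul(2, u)) = Mul(6, u))
Add(Function('d')(Pow(-53, -1), Y), Mul(-1, Function('A')(-418))) = Add(Mul(Rational(-1, 168), Pow(-53, -1)), Mul(-1, Mul(6, -418))) = Add(Mul(Rational(-1, 168), Rational(-1, 53)), Mul(-1, -2508)) = Add(Rational(1, 8904), 2508) = Rational(22331233, 8904)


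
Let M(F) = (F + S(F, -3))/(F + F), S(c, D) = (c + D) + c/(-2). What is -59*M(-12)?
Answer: -413/8 ≈ -51.625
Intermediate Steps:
S(c, D) = D + c/2 (S(c, D) = (D + c) + c*(-½) = (D + c) - c/2 = D + c/2)
M(F) = (-3 + 3*F/2)/(2*F) (M(F) = (F + (-3 + F/2))/(F + F) = (-3 + 3*F/2)/((2*F)) = (-3 + 3*F/2)*(1/(2*F)) = (-3 + 3*F/2)/(2*F))
-59*M(-12) = -177*(-2 - 12)/(4*(-12)) = -177*(-1)*(-14)/(4*12) = -59*7/8 = -413/8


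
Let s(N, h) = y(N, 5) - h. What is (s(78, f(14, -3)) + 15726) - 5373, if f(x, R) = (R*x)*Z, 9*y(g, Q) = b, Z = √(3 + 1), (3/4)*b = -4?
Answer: 281783/27 ≈ 10436.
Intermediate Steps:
b = -16/3 (b = (4/3)*(-4) = -16/3 ≈ -5.3333)
Z = 2 (Z = √4 = 2)
y(g, Q) = -16/27 (y(g, Q) = (⅑)*(-16/3) = -16/27)
f(x, R) = 2*R*x (f(x, R) = (R*x)*2 = 2*R*x)
s(N, h) = -16/27 - h
(s(78, f(14, -3)) + 15726) - 5373 = ((-16/27 - 2*(-3)*14) + 15726) - 5373 = ((-16/27 - 1*(-84)) + 15726) - 5373 = ((-16/27 + 84) + 15726) - 5373 = (2252/27 + 15726) - 5373 = 426854/27 - 5373 = 281783/27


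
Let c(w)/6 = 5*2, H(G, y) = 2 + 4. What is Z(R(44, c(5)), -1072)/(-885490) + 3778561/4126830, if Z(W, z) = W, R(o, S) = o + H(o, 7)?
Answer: 334567163839/365426669670 ≈ 0.91555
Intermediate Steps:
H(G, y) = 6
c(w) = 60 (c(w) = 6*(5*2) = 6*10 = 60)
R(o, S) = 6 + o (R(o, S) = o + 6 = 6 + o)
Z(R(44, c(5)), -1072)/(-885490) + 3778561/4126830 = (6 + 44)/(-885490) + 3778561/4126830 = 50*(-1/885490) + 3778561*(1/4126830) = -5/88549 + 3778561/4126830 = 334567163839/365426669670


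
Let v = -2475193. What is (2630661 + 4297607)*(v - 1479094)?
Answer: -27396360084916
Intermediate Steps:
(2630661 + 4297607)*(v - 1479094) = (2630661 + 4297607)*(-2475193 - 1479094) = 6928268*(-3954287) = -27396360084916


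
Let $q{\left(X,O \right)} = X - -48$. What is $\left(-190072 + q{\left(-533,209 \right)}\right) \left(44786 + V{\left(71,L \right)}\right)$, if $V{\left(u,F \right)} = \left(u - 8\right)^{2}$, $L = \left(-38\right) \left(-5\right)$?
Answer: $-9290606535$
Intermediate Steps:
$L = 190$
$q{\left(X,O \right)} = 48 + X$ ($q{\left(X,O \right)} = X + 48 = 48 + X$)
$V{\left(u,F \right)} = \left(-8 + u\right)^{2}$
$\left(-190072 + q{\left(-533,209 \right)}\right) \left(44786 + V{\left(71,L \right)}\right) = \left(-190072 + \left(48 - 533\right)\right) \left(44786 + \left(-8 + 71\right)^{2}\right) = \left(-190072 - 485\right) \left(44786 + 63^{2}\right) = - 190557 \left(44786 + 3969\right) = \left(-190557\right) 48755 = -9290606535$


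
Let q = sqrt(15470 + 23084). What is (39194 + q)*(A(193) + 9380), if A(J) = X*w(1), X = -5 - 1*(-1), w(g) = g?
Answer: 367482944 + 9376*sqrt(38554) ≈ 3.6932e+8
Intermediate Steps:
X = -4 (X = -5 + 1 = -4)
q = sqrt(38554) ≈ 196.35
A(J) = -4 (A(J) = -4*1 = -4)
(39194 + q)*(A(193) + 9380) = (39194 + sqrt(38554))*(-4 + 9380) = (39194 + sqrt(38554))*9376 = 367482944 + 9376*sqrt(38554)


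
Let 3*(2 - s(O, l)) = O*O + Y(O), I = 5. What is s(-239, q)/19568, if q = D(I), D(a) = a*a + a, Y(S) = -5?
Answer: -28555/29352 ≈ -0.97285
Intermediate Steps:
D(a) = a + a**2 (D(a) = a**2 + a = a + a**2)
q = 30 (q = 5*(1 + 5) = 5*6 = 30)
s(O, l) = 11/3 - O**2/3 (s(O, l) = 2 - (O*O - 5)/3 = 2 - (O**2 - 5)/3 = 2 - (-5 + O**2)/3 = 2 + (5/3 - O**2/3) = 11/3 - O**2/3)
s(-239, q)/19568 = (11/3 - 1/3*(-239)**2)/19568 = (11/3 - 1/3*57121)*(1/19568) = (11/3 - 57121/3)*(1/19568) = -57110/3*1/19568 = -28555/29352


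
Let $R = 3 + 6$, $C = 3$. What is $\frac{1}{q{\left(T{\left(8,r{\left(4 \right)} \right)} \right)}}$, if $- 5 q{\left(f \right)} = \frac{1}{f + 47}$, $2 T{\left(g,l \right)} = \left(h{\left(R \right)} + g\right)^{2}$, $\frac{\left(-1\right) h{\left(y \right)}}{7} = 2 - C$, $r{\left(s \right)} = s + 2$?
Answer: $- \frac{1595}{2} \approx -797.5$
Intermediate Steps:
$R = 9$
$r{\left(s \right)} = 2 + s$
$h{\left(y \right)} = 7$ ($h{\left(y \right)} = - 7 \left(2 - 3\right) = \left(-7\right) \left(-1\right) = 7$)
$T{\left(g,l \right)} = \frac{\left(7 + g\right)^{2}}{2}$
$q{\left(f \right)} = - \frac{1}{5 \left(47 + f\right)}$ ($q{\left(f \right)} = - \frac{1}{5 \left(f + 47\right)} = - \frac{1}{5 \left(47 + f\right)}$)
$\frac{1}{q{\left(T{\left(8,r{\left(4 \right)} \right)} \right)}} = \frac{1}{\left(-1\right) \frac{1}{235 + 5 \frac{\left(7 + 8\right)^{2}}{2}}} = \frac{1}{\left(-1\right) \frac{1}{235 + 5 \frac{15^{2}}{2}}} = \frac{1}{\left(-1\right) \frac{1}{235 + 5 \cdot \frac{1}{2} \cdot 225}} = \frac{1}{\left(-1\right) \frac{1}{235 + 5 \cdot \frac{225}{2}}} = \frac{1}{\left(-1\right) \frac{1}{235 + \frac{1125}{2}}} = \frac{1}{\left(-1\right) \frac{1}{\frac{1595}{2}}} = \frac{1}{\left(-1\right) \frac{2}{1595}} = \frac{1}{- \frac{2}{1595}} = - \frac{1595}{2}$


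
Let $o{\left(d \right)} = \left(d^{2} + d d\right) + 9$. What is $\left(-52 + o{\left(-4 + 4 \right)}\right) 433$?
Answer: $-18619$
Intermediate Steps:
$o{\left(d \right)} = 9 + 2 d^{2}$ ($o{\left(d \right)} = \left(d^{2} + d^{2}\right) + 9 = 2 d^{2} + 9 = 9 + 2 d^{2}$)
$\left(-52 + o{\left(-4 + 4 \right)}\right) 433 = \left(-52 + \left(9 + 2 \left(-4 + 4\right)^{2}\right)\right) 433 = \left(-52 + \left(9 + 2 \cdot 0^{2}\right)\right) 433 = \left(-52 + \left(9 + 2 \cdot 0\right)\right) 433 = \left(-52 + \left(9 + 0\right)\right) 433 = \left(-52 + 9\right) 433 = \left(-43\right) 433 = -18619$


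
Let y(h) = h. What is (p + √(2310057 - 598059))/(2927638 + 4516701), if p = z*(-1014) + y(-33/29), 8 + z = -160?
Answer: 4940175/215885831 + 3*√190222/7444339 ≈ 0.023059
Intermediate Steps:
z = -168 (z = -8 - 160 = -168)
p = 4940175/29 (p = -168*(-1014) - 33/29 = 170352 - 33*1/29 = 170352 - 33/29 = 4940175/29 ≈ 1.7035e+5)
(p + √(2310057 - 598059))/(2927638 + 4516701) = (4940175/29 + √(2310057 - 598059))/(2927638 + 4516701) = (4940175/29 + √1711998)/7444339 = (4940175/29 + 3*√190222)*(1/7444339) = 4940175/215885831 + 3*√190222/7444339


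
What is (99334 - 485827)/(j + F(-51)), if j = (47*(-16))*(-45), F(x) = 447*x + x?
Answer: -128831/3664 ≈ -35.161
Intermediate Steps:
F(x) = 448*x
j = 33840 (j = -752*(-45) = 33840)
(99334 - 485827)/(j + F(-51)) = (99334 - 485827)/(33840 + 448*(-51)) = -386493/(33840 - 22848) = -386493/10992 = -386493*1/10992 = -128831/3664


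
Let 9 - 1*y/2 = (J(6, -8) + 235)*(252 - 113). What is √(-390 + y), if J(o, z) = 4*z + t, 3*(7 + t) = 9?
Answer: I*√55694 ≈ 236.0*I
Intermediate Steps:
t = -4 (t = -7 + (⅓)*9 = -7 + 3 = -4)
J(o, z) = -4 + 4*z (J(o, z) = 4*z - 4 = -4 + 4*z)
y = -55304 (y = 18 - 2*((-4 + 4*(-8)) + 235)*(252 - 113) = 18 - 2*((-4 - 32) + 235)*139 = 18 - 2*(-36 + 235)*139 = 18 - 398*139 = 18 - 2*27661 = 18 - 55322 = -55304)
√(-390 + y) = √(-390 - 55304) = √(-55694) = I*√55694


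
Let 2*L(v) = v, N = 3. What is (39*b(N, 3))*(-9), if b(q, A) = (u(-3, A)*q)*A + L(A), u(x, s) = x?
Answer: 17901/2 ≈ 8950.5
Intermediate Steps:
L(v) = v/2
b(q, A) = A/2 - 3*A*q (b(q, A) = (-3*q)*A + A/2 = -3*A*q + A/2 = A/2 - 3*A*q)
(39*b(N, 3))*(-9) = (39*((1/2)*3*(1 - 6*3)))*(-9) = (39*((1/2)*3*(1 - 18)))*(-9) = (39*((1/2)*3*(-17)))*(-9) = (39*(-51/2))*(-9) = -1989/2*(-9) = 17901/2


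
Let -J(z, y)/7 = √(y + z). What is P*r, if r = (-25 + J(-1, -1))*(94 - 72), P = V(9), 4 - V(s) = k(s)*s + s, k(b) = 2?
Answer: 12650 + 3542*I*√2 ≈ 12650.0 + 5009.1*I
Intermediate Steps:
J(z, y) = -7*√(y + z)
V(s) = 4 - 3*s (V(s) = 4 - (2*s + s) = 4 - 3*s)
P = -23 (P = 4 - 3*9 = 4 - 27 = -23)
r = -550 - 154*I*√2 (r = (-25 - 7*√(-1 - 1))*(94 - 72) = (-25 - 7*I*√2)*22 = -550 - 154*I*√2 ≈ -550.0 - 217.79*I)
P*r = -23*(-550 - 154*I*√2) = 12650 + 3542*I*√2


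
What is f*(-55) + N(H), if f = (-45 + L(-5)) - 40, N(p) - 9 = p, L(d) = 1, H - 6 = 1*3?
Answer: 4638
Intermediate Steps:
H = 9 (H = 6 + 1*3 = 6 + 3 = 9)
N(p) = 9 + p
f = -84 (f = (-45 + 1) - 40 = -44 - 40 = -84)
f*(-55) + N(H) = -84*(-55) + (9 + 9) = 4620 + 18 = 4638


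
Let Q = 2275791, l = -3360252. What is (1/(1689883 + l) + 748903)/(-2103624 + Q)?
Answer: 1250944355206/287582419623 ≈ 4.3499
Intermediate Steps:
(1/(1689883 + l) + 748903)/(-2103624 + Q) = (1/(1689883 - 3360252) + 748903)/(-2103624 + 2275791) = (1/(-1670369) + 748903)/172167 = (-1/1670369 + 748903)*(1/172167) = (1250944355206/1670369)*(1/172167) = 1250944355206/287582419623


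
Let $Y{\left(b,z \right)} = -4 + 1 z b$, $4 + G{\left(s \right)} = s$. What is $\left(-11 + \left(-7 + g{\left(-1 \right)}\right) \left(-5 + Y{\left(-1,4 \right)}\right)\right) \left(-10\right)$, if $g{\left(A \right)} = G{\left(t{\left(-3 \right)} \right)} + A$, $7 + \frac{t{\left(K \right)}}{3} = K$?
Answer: $-5350$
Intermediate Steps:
$t{\left(K \right)} = -21 + 3 K$
$G{\left(s \right)} = -4 + s$
$g{\left(A \right)} = -34 + A$ ($g{\left(A \right)} = \left(-4 + \left(-21 + 3 \left(-3\right)\right)\right) + A = \left(-4 - 30\right) + A = -34 + A$)
$Y{\left(b,z \right)} = -4 + b z$ ($Y{\left(b,z \right)} = -4 + 1 b z = -4 + b z$)
$\left(-11 + \left(-7 + g{\left(-1 \right)}\right) \left(-5 + Y{\left(-1,4 \right)}\right)\right) \left(-10\right) = \left(-11 + \left(-7 - 35\right) \left(-5 - 8\right)\right) \left(-10\right) = \left(-11 - 42 \left(-5 - 8\right)\right) \left(-10\right) = \left(-11 - -546\right) \left(-10\right) = \left(-11 + 546\right) \left(-10\right) = 535 \left(-10\right) = -5350$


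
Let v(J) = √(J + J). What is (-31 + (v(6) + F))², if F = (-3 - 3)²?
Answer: 37 + 20*√3 ≈ 71.641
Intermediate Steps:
v(J) = √2*√J (v(J) = √(2*J) = √2*√J)
F = 36 (F = (-6)² = 36)
(-31 + (v(6) + F))² = (-31 + (√2*√6 + 36))² = (-31 + (2*√3 + 36))² = (-31 + (36 + 2*√3))² = (5 + 2*√3)²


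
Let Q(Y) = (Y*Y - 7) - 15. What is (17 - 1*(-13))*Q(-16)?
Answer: 7020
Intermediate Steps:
Q(Y) = -22 + Y**2 (Q(Y) = (Y**2 - 7) - 15 = (-7 + Y**2) - 15 = -22 + Y**2)
(17 - 1*(-13))*Q(-16) = (17 - 1*(-13))*(-22 + (-16)**2) = (17 + 13)*(-22 + 256) = 30*234 = 7020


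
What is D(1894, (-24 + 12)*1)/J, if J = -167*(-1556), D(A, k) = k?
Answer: -3/64963 ≈ -4.6180e-5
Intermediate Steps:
J = 259852
D(1894, (-24 + 12)*1)/J = ((-24 + 12)*1)/259852 = -12*1*(1/259852) = -12*1/259852 = -3/64963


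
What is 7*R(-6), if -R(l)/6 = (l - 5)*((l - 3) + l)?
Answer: -6930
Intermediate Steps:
R(l) = -6*(-5 + l)*(-3 + 2*l) (R(l) = -6*(l - 5)*((l - 3) + l) = -6*(-5 + l)*((-3 + l) + l) = -6*(-5 + l)*(-3 + 2*l))
7*R(-6) = 7*(-90 - 12*(-6)**2 + 78*(-6)) = 7*(-90 - 12*36 - 468) = 7*(-90 - 432 - 468) = 7*(-990) = -6930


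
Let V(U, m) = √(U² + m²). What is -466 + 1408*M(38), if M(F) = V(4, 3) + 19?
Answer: 33326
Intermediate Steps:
M(F) = 24 (M(F) = √(4² + 3²) + 19 = √(16 + 9) + 19 = √25 + 19 = 5 + 19 = 24)
-466 + 1408*M(38) = -466 + 1408*24 = -466 + 33792 = 33326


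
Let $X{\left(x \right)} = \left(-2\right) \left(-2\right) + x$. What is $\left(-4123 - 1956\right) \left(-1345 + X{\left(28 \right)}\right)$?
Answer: $7981727$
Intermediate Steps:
$X{\left(x \right)} = 4 + x$
$\left(-4123 - 1956\right) \left(-1345 + X{\left(28 \right)}\right) = \left(-4123 - 1956\right) \left(-1345 + \left(4 + 28\right)\right) = - 6079 \left(-1345 + 32\right) = \left(-6079\right) \left(-1313\right) = 7981727$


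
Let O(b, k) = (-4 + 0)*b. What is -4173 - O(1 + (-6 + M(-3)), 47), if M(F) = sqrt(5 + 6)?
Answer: -4193 + 4*sqrt(11) ≈ -4179.7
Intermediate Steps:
M(F) = sqrt(11)
O(b, k) = -4*b
-4173 - O(1 + (-6 + M(-3)), 47) = -4173 - (-4)*(1 + (-6 + sqrt(11))) = -4173 - (-4)*(-5 + sqrt(11)) = -4173 - (20 - 4*sqrt(11)) = -4173 + (-20 + 4*sqrt(11)) = -4193 + 4*sqrt(11)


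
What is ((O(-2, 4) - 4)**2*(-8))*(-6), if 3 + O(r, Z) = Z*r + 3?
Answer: 6912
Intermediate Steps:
O(r, Z) = Z*r (O(r, Z) = -3 + (Z*r + 3) = -3 + (3 + Z*r) = Z*r)
((O(-2, 4) - 4)**2*(-8))*(-6) = ((4*(-2) - 4)**2*(-8))*(-6) = ((-8 - 4)**2*(-8))*(-6) = ((-12)**2*(-8))*(-6) = (144*(-8))*(-6) = -1152*(-6) = 6912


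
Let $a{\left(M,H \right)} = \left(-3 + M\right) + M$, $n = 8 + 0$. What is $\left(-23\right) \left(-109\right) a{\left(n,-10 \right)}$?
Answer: $32591$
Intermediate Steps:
$n = 8$
$a{\left(M,H \right)} = -3 + 2 M$
$\left(-23\right) \left(-109\right) a{\left(n,-10 \right)} = \left(-23\right) \left(-109\right) \left(-3 + 2 \cdot 8\right) = 2507 \left(-3 + 16\right) = 2507 \cdot 13 = 32591$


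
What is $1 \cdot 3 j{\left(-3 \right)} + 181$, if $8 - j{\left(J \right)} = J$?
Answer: $214$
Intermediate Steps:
$j{\left(J \right)} = 8 - J$
$1 \cdot 3 j{\left(-3 \right)} + 181 = 1 \cdot 3 \left(8 - -3\right) + 181 = 3 \left(8 + 3\right) + 181 = 3 \cdot 11 + 181 = 33 + 181 = 214$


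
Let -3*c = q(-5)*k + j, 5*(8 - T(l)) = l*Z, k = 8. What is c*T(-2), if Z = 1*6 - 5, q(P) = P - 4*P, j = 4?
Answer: -1736/5 ≈ -347.20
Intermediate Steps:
q(P) = -3*P
Z = 1 (Z = 6 - 5 = 1)
T(l) = 8 - l/5
c = -124/3 (c = -(-3*(-5)*8 + 4)/3 = -(15*8 + 4)/3 = -(120 + 4)/3 = -⅓*124 = -124/3 ≈ -41.333)
c*T(-2) = -124*(8 - ⅕*(-2))/3 = -124*(8 + ⅖)/3 = -124/3*42/5 = -1736/5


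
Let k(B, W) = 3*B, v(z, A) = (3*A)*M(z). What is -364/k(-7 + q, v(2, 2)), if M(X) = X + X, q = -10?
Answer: 364/51 ≈ 7.1373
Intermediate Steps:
M(X) = 2*X
v(z, A) = 6*A*z (v(z, A) = (3*A)*(2*z) = 6*A*z)
-364/k(-7 + q, v(2, 2)) = -364*1/(3*(-7 - 10)) = -364/(3*(-17)) = -364/(-51) = -364*(-1/51) = 364/51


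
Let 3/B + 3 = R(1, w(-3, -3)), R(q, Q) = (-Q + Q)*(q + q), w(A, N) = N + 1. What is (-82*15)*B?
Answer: 1230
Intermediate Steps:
w(A, N) = 1 + N
R(q, Q) = 0 (R(q, Q) = 0*(2*q) = 0)
B = -1 (B = 3/(-3 + 0) = 3/(-3) = 3*(-1/3) = -1)
(-82*15)*B = -82*15*(-1) = -1230*(-1) = 1230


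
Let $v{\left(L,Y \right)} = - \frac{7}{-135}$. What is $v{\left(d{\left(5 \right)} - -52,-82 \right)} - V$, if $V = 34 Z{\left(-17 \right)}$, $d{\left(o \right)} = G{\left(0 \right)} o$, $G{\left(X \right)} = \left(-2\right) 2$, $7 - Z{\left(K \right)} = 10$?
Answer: $\frac{13777}{135} \approx 102.05$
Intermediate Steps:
$Z{\left(K \right)} = -3$ ($Z{\left(K \right)} = 7 - 10 = -3$)
$G{\left(X \right)} = -4$
$d{\left(o \right)} = - 4 o$
$v{\left(L,Y \right)} = \frac{7}{135}$ ($v{\left(L,Y \right)} = \left(-7\right) \left(- \frac{1}{135}\right) = \frac{7}{135}$)
$V = -102$ ($V = 34 \left(-3\right) = -102$)
$v{\left(d{\left(5 \right)} - -52,-82 \right)} - V = \frac{7}{135} - -102 = \frac{7}{135} + 102 = \frac{13777}{135}$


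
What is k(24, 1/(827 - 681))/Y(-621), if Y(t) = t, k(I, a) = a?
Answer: -1/90666 ≈ -1.1029e-5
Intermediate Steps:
k(24, 1/(827 - 681))/Y(-621) = 1/((827 - 681)*(-621)) = -1/621/146 = (1/146)*(-1/621) = -1/90666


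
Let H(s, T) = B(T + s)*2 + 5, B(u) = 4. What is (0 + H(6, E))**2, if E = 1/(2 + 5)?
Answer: 169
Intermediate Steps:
E = 1/7 ≈ 0.14286
H(s, T) = 13 (H(s, T) = 4*2 + 5 = 8 + 5 = 13)
(0 + H(6, E))**2 = (0 + 13)**2 = 13**2 = 169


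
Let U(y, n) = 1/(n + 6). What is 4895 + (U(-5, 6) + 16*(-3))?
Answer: 58165/12 ≈ 4847.1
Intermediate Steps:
U(y, n) = 1/(6 + n)
4895 + (U(-5, 6) + 16*(-3)) = 4895 + (1/(6 + 6) + 16*(-3)) = 4895 + (1/12 - 48) = 4895 - 575/12 = 58165/12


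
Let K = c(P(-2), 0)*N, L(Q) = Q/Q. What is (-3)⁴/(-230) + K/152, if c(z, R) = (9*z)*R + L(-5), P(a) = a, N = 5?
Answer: -5581/17480 ≈ -0.31928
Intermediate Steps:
L(Q) = 1
c(z, R) = 1 + 9*R*z (c(z, R) = (9*z)*R + 1 = 9*R*z + 1 = 1 + 9*R*z)
K = 5 (K = (1 + 9*0*(-2))*5 = (1 + 0)*5 = 1*5 = 5)
(-3)⁴/(-230) + K/152 = (-3)⁴/(-230) + 5/152 = 81*(-1/230) + 5*(1/152) = -81/230 + 5/152 = -5581/17480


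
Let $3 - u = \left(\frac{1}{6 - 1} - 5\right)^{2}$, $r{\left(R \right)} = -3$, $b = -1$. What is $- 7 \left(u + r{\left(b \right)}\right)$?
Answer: $\frac{4032}{25} \approx 161.28$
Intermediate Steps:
$u = - \frac{501}{25}$ ($u = 3 - \left(\frac{1}{6 - 1} - 5\right)^{2} = 3 - \left(\frac{1}{5} - 5\right)^{2} = 3 - \left(- \frac{24}{5}\right)^{2} = 3 - \frac{576}{25} = - \frac{501}{25} \approx -20.04$)
$- 7 \left(u + r{\left(b \right)}\right) = - 7 \left(- \frac{501}{25} - 3\right) = \left(-7\right) \left(- \frac{576}{25}\right) = \frac{4032}{25}$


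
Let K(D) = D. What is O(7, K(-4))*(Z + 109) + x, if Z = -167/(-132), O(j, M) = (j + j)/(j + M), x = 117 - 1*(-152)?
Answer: 155147/198 ≈ 783.57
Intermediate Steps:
x = 269 (x = 117 + 152 = 269)
O(j, M) = 2*j/(M + j) (O(j, M) = (2*j)/(M + j) = 2*j/(M + j))
Z = 167/132 (Z = -167*(-1/132) = 167/132 ≈ 1.2652)
O(7, K(-4))*(Z + 109) + x = (2*7/(-4 + 7))*(167/132 + 109) + 269 = (2*7/3)*(14555/132) + 269 = (2*7*(⅓))*(14555/132) + 269 = (14/3)*(14555/132) + 269 = 101885/198 + 269 = 155147/198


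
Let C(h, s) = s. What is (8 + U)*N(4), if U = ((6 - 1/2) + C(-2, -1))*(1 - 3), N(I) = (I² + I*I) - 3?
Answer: -29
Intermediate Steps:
N(I) = -3 + 2*I² (N(I) = (I² + I²) - 3 = 2*I² - 3 = -3 + 2*I²)
U = -9 (U = ((6 - 1/2) - 1)*(1 - 3) = ((6 - 1*½) - 1)*(-2) = ((6 - ½) - 1)*(-2) = (11/2 - 1)*(-2) = (9/2)*(-2) = -9)
(8 + U)*N(4) = (8 - 9)*(-3 + 2*4²) = -(-3 + 2*16) = -(-3 + 32) = -1*29 = -29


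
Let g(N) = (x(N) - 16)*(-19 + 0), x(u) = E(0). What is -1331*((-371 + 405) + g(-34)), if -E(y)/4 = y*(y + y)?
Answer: -449878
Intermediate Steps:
E(y) = -8*y**2 (E(y) = -4*y*(y + y) = -4*y*2*y = -8*y**2)
x(u) = 0 (x(u) = -8*0**2 = -8*0 = 0)
g(N) = 304 (g(N) = (0 - 16)*(-19 + 0) = -16*(-19) = 304)
-1331*((-371 + 405) + g(-34)) = -1331*((-371 + 405) + 304) = -1331*(34 + 304) = -1331*338 = -449878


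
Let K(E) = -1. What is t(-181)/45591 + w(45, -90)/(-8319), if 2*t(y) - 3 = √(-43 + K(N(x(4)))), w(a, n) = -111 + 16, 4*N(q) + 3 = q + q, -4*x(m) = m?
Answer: 2895749/252847686 + I*√11/45591 ≈ 0.011453 + 7.2747e-5*I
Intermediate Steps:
x(m) = -m/4
N(q) = -¾ + q/2 (N(q) = -¾ + (q + q)/4 = -¾ + (2*q)/4 = -¾ + q/2)
w(a, n) = -95
t(y) = 3/2 + I*√11 (t(y) = 3/2 + √(-43 - 1)/2 = 3/2 + √(-44)/2 = 3/2 + (2*I*√11)/2 = 3/2 + I*√11)
t(-181)/45591 + w(45, -90)/(-8319) = (3/2 + I*√11)/45591 - 95/(-8319) = (3/2 + I*√11)*(1/45591) - 95*(-1/8319) = (1/30394 + I*√11/45591) + 95/8319 = 2895749/252847686 + I*√11/45591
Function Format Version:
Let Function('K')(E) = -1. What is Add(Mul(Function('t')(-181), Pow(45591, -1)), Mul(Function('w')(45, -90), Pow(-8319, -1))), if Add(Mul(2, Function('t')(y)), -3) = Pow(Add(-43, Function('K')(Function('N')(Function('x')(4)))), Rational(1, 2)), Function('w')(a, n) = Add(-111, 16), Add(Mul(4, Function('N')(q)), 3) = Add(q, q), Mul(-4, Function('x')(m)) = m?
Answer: Add(Rational(2895749, 252847686), Mul(Rational(1, 45591), I, Pow(11, Rational(1, 2)))) ≈ Add(0.011453, Mul(7.2747e-5, I))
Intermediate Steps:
Function('x')(m) = Mul(Rational(-1, 4), m)
Function('N')(q) = Add(Rational(-3, 4), Mul(Rational(1, 2), q)) (Function('N')(q) = Add(Rational(-3, 4), Mul(Rational(1, 4), Add(q, q))) = Add(Rational(-3, 4), Mul(Rational(1, 4), Mul(2, q))) = Add(Rational(-3, 4), Mul(Rational(1, 2), q)))
Function('w')(a, n) = -95
Function('t')(y) = Add(Rational(3, 2), Mul(I, Pow(11, Rational(1, 2)))) (Function('t')(y) = Add(Rational(3, 2), Mul(Rational(1, 2), Pow(Add(-43, -1), Rational(1, 2)))) = Add(Rational(3, 2), Mul(Rational(1, 2), Pow(-44, Rational(1, 2)))) = Add(Rational(3, 2), Mul(Rational(1, 2), Mul(2, I, Pow(11, Rational(1, 2))))) = Add(Rational(3, 2), Mul(I, Pow(11, Rational(1, 2)))))
Add(Mul(Function('t')(-181), Pow(45591, -1)), Mul(Function('w')(45, -90), Pow(-8319, -1))) = Add(Mul(Add(Rational(3, 2), Mul(I, Pow(11, Rational(1, 2)))), Pow(45591, -1)), Mul(-95, Pow(-8319, -1))) = Add(Mul(Add(Rational(3, 2), Mul(I, Pow(11, Rational(1, 2)))), Rational(1, 45591)), Mul(-95, Rational(-1, 8319))) = Add(Add(Rational(1, 30394), Mul(Rational(1, 45591), I, Pow(11, Rational(1, 2)))), Rational(95, 8319)) = Add(Rational(2895749, 252847686), Mul(Rational(1, 45591), I, Pow(11, Rational(1, 2))))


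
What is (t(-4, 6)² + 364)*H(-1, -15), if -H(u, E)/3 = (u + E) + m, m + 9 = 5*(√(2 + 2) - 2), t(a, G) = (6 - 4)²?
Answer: 28500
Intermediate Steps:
t(a, G) = 4 (t(a, G) = 2² = 4)
m = -9 (m = -9 + 5*(√(2 + 2) - 2) = -9 + 5*(√4 - 2) = -9 + 5*(2 - 2) = -9 + 5*0 = -9 + 0 = -9)
H(u, E) = 27 - 3*E - 3*u (H(u, E) = -3*((u + E) - 9) = -3*((E + u) - 9) = -3*(-9 + E + u) = 27 - 3*E - 3*u)
(t(-4, 6)² + 364)*H(-1, -15) = (4² + 364)*(27 - 3*(-15) - 3*(-1)) = (16 + 364)*(27 + 45 + 3) = 380*75 = 28500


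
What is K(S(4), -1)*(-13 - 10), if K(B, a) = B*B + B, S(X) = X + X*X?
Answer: -9660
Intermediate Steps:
S(X) = X + X**2
K(B, a) = B + B**2 (K(B, a) = B**2 + B = B + B**2)
K(S(4), -1)*(-13 - 10) = ((4*(1 + 4))*(1 + 4*(1 + 4)))*(-13 - 10) = ((4*5)*(1 + 4*5))*(-23) = (20*(1 + 20))*(-23) = (20*21)*(-23) = 420*(-23) = -9660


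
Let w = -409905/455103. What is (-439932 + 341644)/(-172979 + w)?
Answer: 2485064648/4373537319 ≈ 0.56820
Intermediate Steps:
w = -45545/50567 (w = -409905*1/455103 = -45545/50567 ≈ -0.90069)
(-439932 + 341644)/(-172979 + w) = (-439932 + 341644)/(-172979 - 45545/50567) = -98288/(-8747074638/50567) = -98288*(-50567/8747074638) = 2485064648/4373537319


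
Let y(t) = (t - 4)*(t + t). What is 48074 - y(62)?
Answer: 40882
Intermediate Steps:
y(t) = 2*t*(-4 + t) (y(t) = (-4 + t)*(2*t) = 2*t*(-4 + t))
48074 - y(62) = 48074 - 2*62*(-4 + 62) = 48074 - 2*62*58 = 48074 - 1*7192 = 48074 - 7192 = 40882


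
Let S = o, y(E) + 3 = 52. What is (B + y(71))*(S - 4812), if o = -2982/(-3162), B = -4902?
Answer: 12304427231/527 ≈ 2.3348e+7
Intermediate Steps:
y(E) = 49 (y(E) = -3 + 52 = 49)
o = 497/527 (o = -2982*(-1/3162) = 497/527 ≈ 0.94307)
S = 497/527 ≈ 0.94307
(B + y(71))*(S - 4812) = (-4902 + 49)*(497/527 - 4812) = -4853*(-2535427/527) = 12304427231/527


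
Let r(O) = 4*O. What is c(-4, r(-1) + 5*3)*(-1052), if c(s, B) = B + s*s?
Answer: -28404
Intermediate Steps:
c(s, B) = B + s²
c(-4, r(-1) + 5*3)*(-1052) = ((4*(-1) + 5*3) + (-4)²)*(-1052) = ((-4 + 15) + 16)*(-1052) = (11 + 16)*(-1052) = 27*(-1052) = -28404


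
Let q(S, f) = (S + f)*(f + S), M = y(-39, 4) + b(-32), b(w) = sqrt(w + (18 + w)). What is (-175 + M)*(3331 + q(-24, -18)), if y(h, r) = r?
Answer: -871245 + 5095*I*sqrt(46) ≈ -8.7125e+5 + 34556.0*I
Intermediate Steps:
b(w) = sqrt(18 + 2*w)
M = 4 + I*sqrt(46) (M = 4 + sqrt(18 + 2*(-32)) = 4 + sqrt(18 - 64) = 4 + sqrt(-46) = 4 + I*sqrt(46) ≈ 4.0 + 6.7823*I)
q(S, f) = (S + f)**2 (q(S, f) = (S + f)*(S + f) = (S + f)**2)
(-175 + M)*(3331 + q(-24, -18)) = (-175 + (4 + I*sqrt(46)))*(3331 + (-24 - 18)**2) = (-171 + I*sqrt(46))*(3331 + (-42)**2) = (-171 + I*sqrt(46))*(3331 + 1764) = (-171 + I*sqrt(46))*5095 = -871245 + 5095*I*sqrt(46)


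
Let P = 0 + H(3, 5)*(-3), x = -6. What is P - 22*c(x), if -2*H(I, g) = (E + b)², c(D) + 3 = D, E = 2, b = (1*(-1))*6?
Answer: 222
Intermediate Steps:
b = -6 (b = -1*6 = -6)
c(D) = -3 + D
H(I, g) = -8 (H(I, g) = -(2 - 6)²/2 = -½*(-4)² = -½*16 = -8)
P = 24 (P = 0 - 8*(-3) = 0 + 24 = 24)
P - 22*c(x) = 24 - 22*(-3 - 6) = 24 - 22*(-9) = 24 + 198 = 222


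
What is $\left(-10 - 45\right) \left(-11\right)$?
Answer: $605$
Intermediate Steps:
$\left(-10 - 45\right) \left(-11\right) = \left(-55\right) \left(-11\right) = 605$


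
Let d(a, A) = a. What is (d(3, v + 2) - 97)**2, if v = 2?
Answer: 8836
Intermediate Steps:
(d(3, v + 2) - 97)**2 = (3 - 97)**2 = (-94)**2 = 8836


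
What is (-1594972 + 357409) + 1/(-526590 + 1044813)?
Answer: -641333610548/518223 ≈ -1.2376e+6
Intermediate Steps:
(-1594972 + 357409) + 1/(-526590 + 1044813) = -1237563 + 1/518223 = -641333610548/518223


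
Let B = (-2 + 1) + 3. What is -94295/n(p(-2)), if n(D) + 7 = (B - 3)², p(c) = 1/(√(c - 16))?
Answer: 94295/6 ≈ 15716.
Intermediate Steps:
B = 2 (B = -1 + 3 = 2)
p(c) = (-16 + c)^(-½) (p(c) = 1/(√(-16 + c)) = (-16 + c)^(-½))
n(D) = -6 (n(D) = -7 + (2 - 3)² = -7 + (-1)² = -7 + 1 = -6)
-94295/n(p(-2)) = -94295/(-6) = -94295*(-⅙) = 94295/6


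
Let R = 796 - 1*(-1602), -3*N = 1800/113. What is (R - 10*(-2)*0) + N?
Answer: 270374/113 ≈ 2392.7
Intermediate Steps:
N = -600/113 ≈ -5.3097
R = 2398 (R = 796 + 1602 = 2398)
(R - 10*(-2)*0) + N = (2398 - 10*(-2)*0) - 600/113 = (2398 + 20*0) - 600/113 = (2398 + 0) - 600/113 = 2398 - 600/113 = 270374/113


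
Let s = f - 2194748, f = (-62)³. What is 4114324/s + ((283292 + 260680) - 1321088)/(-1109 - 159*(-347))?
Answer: -132076193847/8221363804 ≈ -16.065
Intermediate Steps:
f = -238328
s = -2433076 (s = -238328 - 2194748 = -2433076)
4114324/s + ((283292 + 260680) - 1321088)/(-1109 - 159*(-347)) = 4114324/(-2433076) + ((283292 + 260680) - 1321088)/(-1109 - 159*(-347)) = 4114324*(-1/2433076) + (543972 - 1321088)/(-1109 + 55173) = -1028581/608269 - 777116/54064 = -1028581/608269 - 777116*1/54064 = -1028581/608269 - 194279/13516 = -132076193847/8221363804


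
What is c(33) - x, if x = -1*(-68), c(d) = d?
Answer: -35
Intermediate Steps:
x = 68
c(33) - x = 33 - 1*68 = 33 - 68 = -35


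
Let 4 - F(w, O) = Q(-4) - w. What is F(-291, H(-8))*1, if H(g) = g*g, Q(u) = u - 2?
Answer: -281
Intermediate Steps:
Q(u) = -2 + u
H(g) = g²
F(w, O) = 10 + w (F(w, O) = 4 - ((-2 - 4) - w) = 4 - (-6 - w) = 4 + (6 + w) = 10 + w)
F(-291, H(-8))*1 = (10 - 291)*1 = -281*1 = -281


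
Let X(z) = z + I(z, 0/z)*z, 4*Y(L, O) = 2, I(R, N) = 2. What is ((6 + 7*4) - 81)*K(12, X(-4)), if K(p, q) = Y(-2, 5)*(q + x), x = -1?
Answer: 611/2 ≈ 305.50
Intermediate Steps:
Y(L, O) = 1/2 (Y(L, O) = (1/4)*2 = 1/2)
X(z) = 3*z (X(z) = z + 2*z = 3*z)
K(p, q) = -1/2 + q/2 (K(p, q) = (q - 1)/2 = (-1 + q)/2 = -1/2 + q/2)
((6 + 7*4) - 81)*K(12, X(-4)) = ((6 + 7*4) - 81)*(-1/2 + (3*(-4))/2) = ((6 + 28) - 81)*(-1/2 + (1/2)*(-12)) = (34 - 81)*(-1/2 - 6) = -47*(-13/2) = 611/2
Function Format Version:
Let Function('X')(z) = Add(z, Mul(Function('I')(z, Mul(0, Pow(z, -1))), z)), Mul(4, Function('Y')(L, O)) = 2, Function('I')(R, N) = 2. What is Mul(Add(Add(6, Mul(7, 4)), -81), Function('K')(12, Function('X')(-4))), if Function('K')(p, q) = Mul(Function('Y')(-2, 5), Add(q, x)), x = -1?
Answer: Rational(611, 2) ≈ 305.50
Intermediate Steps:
Function('Y')(L, O) = Rational(1, 2) (Function('Y')(L, O) = Mul(Rational(1, 4), 2) = Rational(1, 2))
Function('X')(z) = Mul(3, z) (Function('X')(z) = Add(z, Mul(2, z)) = Mul(3, z))
Function('K')(p, q) = Add(Rational(-1, 2), Mul(Rational(1, 2), q)) (Function('K')(p, q) = Mul(Rational(1, 2), Add(q, -1)) = Mul(Rational(1, 2), Add(-1, q)) = Add(Rational(-1, 2), Mul(Rational(1, 2), q)))
Mul(Add(Add(6, Mul(7, 4)), -81), Function('K')(12, Function('X')(-4))) = Mul(Add(Add(6, Mul(7, 4)), -81), Add(Rational(-1, 2), Mul(Rational(1, 2), Mul(3, -4)))) = Mul(Add(Add(6, 28), -81), Add(Rational(-1, 2), Mul(Rational(1, 2), -12))) = Mul(Add(34, -81), Add(Rational(-1, 2), -6)) = Mul(-47, Rational(-13, 2)) = Rational(611, 2)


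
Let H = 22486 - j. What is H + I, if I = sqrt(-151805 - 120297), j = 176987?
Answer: -154501 + I*sqrt(272102) ≈ -1.545e+5 + 521.63*I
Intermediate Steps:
I = I*sqrt(272102) (I = sqrt(-272102) = I*sqrt(272102) ≈ 521.63*I)
H = -154501 (H = 22486 - 1*176987 = 22486 - 176987 = -154501)
H + I = -154501 + I*sqrt(272102)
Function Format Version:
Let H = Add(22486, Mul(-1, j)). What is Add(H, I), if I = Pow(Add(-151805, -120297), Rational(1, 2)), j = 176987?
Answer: Add(-154501, Mul(I, Pow(272102, Rational(1, 2)))) ≈ Add(-1.5450e+5, Mul(521.63, I))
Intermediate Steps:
I = Mul(I, Pow(272102, Rational(1, 2))) (I = Pow(-272102, Rational(1, 2)) = Mul(I, Pow(272102, Rational(1, 2))) ≈ Mul(521.63, I))
H = -154501 (H = Add(22486, Mul(-1, 176987)) = Add(22486, -176987) = -154501)
Add(H, I) = Add(-154501, Mul(I, Pow(272102, Rational(1, 2))))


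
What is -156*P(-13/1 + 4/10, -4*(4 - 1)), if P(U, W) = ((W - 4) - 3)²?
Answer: -56316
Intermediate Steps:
P(U, W) = (-7 + W)² (P(U, W) = ((-4 + W) - 3)² = (-7 + W)²)
-156*P(-13/1 + 4/10, -4*(4 - 1)) = -156*(-7 - 4*(4 - 1))² = -156*(-7 - 4*3)² = -156*(-7 - 12)² = -156*(-19)² = -156*361 = -56316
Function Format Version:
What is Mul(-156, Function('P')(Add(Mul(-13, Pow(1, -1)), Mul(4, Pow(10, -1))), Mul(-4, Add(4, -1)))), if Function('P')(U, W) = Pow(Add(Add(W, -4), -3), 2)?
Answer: -56316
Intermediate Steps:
Function('P')(U, W) = Pow(Add(-7, W), 2) (Function('P')(U, W) = Pow(Add(Add(-4, W), -3), 2) = Pow(Add(-7, W), 2))
Mul(-156, Function('P')(Add(Mul(-13, Pow(1, -1)), Mul(4, Pow(10, -1))), Mul(-4, Add(4, -1)))) = Mul(-156, Pow(Add(-7, Mul(-4, Add(4, -1))), 2)) = Mul(-156, Pow(Add(-7, Mul(-4, 3)), 2)) = Mul(-156, Pow(Add(-7, -12), 2)) = Mul(-156, Pow(-19, 2)) = Mul(-156, 361) = -56316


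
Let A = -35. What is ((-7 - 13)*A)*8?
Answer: 5600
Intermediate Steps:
((-7 - 13)*A)*8 = ((-7 - 13)*(-35))*8 = -20*(-35)*8 = 700*8 = 5600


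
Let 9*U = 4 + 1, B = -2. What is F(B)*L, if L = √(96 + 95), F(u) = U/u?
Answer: -5*√191/18 ≈ -3.8390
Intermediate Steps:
U = 5/9 (U = (4 + 1)/9 = (⅑)*5 = 5/9 ≈ 0.55556)
F(u) = 5/(9*u)
L = √191 ≈ 13.820
F(B)*L = ((5/9)/(-2))*√191 = ((5/9)*(-½))*√191 = -5*√191/18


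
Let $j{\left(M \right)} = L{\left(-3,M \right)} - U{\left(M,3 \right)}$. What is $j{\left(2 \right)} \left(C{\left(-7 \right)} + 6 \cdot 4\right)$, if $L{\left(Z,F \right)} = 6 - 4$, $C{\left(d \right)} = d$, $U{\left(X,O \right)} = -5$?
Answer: $119$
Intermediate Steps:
$L{\left(Z,F \right)} = 2$ ($L{\left(Z,F \right)} = 6 - 4 = 2$)
$j{\left(M \right)} = 7$ ($j{\left(M \right)} = 2 - -5 = 2 + 5 = 7$)
$j{\left(2 \right)} \left(C{\left(-7 \right)} + 6 \cdot 4\right) = 7 \left(-7 + 6 \cdot 4\right) = 7 \left(-7 + 24\right) = 7 \cdot 17 = 119$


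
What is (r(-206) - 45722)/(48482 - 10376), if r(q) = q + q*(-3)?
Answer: -22655/19053 ≈ -1.1891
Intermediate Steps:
r(q) = -2*q (r(q) = q - 3*q = -2*q)
(r(-206) - 45722)/(48482 - 10376) = (-2*(-206) - 45722)/(48482 - 10376) = (412 - 45722)/38106 = -45310*1/38106 = -22655/19053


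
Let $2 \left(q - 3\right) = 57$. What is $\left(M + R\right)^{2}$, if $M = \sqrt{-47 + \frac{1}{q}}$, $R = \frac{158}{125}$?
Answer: $- \frac{44661643}{984375} + \frac{316 i \sqrt{20713}}{2625} \approx -45.371 + 17.325 i$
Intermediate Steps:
$q = \frac{63}{2}$ ($q = 3 + \frac{1}{2} \cdot 57 = 3 + \frac{57}{2} = \frac{63}{2} \approx 31.5$)
$R = \frac{158}{125}$ ($R = 158 \cdot \frac{1}{125} = \frac{158}{125} \approx 1.264$)
$M = \frac{i \sqrt{20713}}{21}$ ($M = \sqrt{-47 + \frac{1}{\frac{63}{2}}} = \sqrt{-47 + \frac{2}{63}} = \sqrt{- \frac{2959}{63}} = \frac{i \sqrt{20713}}{21} \approx 6.8533 i$)
$\left(M + R\right)^{2} = \left(\frac{i \sqrt{20713}}{21} + \frac{158}{125}\right)^{2} = \left(\frac{158}{125} + \frac{i \sqrt{20713}}{21}\right)^{2}$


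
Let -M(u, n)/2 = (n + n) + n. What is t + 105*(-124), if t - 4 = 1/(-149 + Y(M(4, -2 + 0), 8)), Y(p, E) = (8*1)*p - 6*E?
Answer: -1314617/101 ≈ -13016.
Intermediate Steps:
M(u, n) = -6*n (M(u, n) = -2*((n + n) + n) = -2*(2*n + n) = -6*n)
Y(p, E) = -6*E + 8*p (Y(p, E) = 8*p - 6*E = -6*E + 8*p)
t = 403/101 (t = 4 + 1/(-149 + (-6*8 + 8*(-6*(-2 + 0)))) = 4 + 1/(-149 + (-48 + 8*(-6*(-2)))) = 4 + 1/(-149 + (-48 + 8*12)) = 4 + 1/(-149 + (-48 + 96)) = 4 + 1/(-149 + 48) = 4 + 1/(-101) = 4 - 1/101 = 403/101 ≈ 3.9901)
t + 105*(-124) = 403/101 + 105*(-124) = 403/101 - 13020 = -1314617/101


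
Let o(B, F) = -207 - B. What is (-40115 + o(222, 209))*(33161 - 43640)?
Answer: 424860576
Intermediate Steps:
(-40115 + o(222, 209))*(33161 - 43640) = (-40115 + (-207 - 1*222))*(33161 - 43640) = (-40115 + (-207 - 222))*(-10479) = (-40115 - 429)*(-10479) = -40544*(-10479) = 424860576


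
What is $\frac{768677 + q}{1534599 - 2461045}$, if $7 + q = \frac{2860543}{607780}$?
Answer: $- \frac{467185113143}{563075349880} \approx -0.8297$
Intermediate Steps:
$q = - \frac{1393917}{607780}$ ($q = -7 + \frac{2860543}{607780} = - \frac{1393917}{607780} \approx -2.2935$)
$\frac{768677 + q}{1534599 - 2461045} = \frac{768677 - \frac{1393917}{607780}}{1534599 - 2461045} = \frac{467185113143}{607780 \left(-926446\right)} = \frac{467185113143}{607780} \left(- \frac{1}{926446}\right) = - \frac{467185113143}{563075349880}$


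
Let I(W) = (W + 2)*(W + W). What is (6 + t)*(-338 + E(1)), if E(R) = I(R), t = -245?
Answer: 79348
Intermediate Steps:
I(W) = 2*W*(2 + W) (I(W) = (2 + W)*(2*W) = 2*W*(2 + W))
E(R) = 2*R*(2 + R)
(6 + t)*(-338 + E(1)) = (6 - 245)*(-338 + 2*1*(2 + 1)) = -239*(-338 + 2*1*3) = -239*(-338 + 6) = -239*(-332) = 79348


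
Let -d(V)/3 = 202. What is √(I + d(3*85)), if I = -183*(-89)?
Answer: √15681 ≈ 125.22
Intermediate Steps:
d(V) = -606 (d(V) = -3*202 = -606)
I = 16287
√(I + d(3*85)) = √(16287 - 606) = √15681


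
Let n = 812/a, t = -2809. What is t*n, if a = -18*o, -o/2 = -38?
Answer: 570227/342 ≈ 1667.3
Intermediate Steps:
o = 76 (o = -2*(-38) = 76)
a = -1368 (a = -18*76 = -1368)
n = -203/342 (n = 812/(-1368) = 812*(-1/1368) = -203/342 ≈ -0.59357)
t*n = -2809*(-203/342) = 570227/342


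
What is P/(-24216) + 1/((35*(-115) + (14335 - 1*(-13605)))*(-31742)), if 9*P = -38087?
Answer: 14456109842983/82721727291960 ≈ 0.17476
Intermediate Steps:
P = -38087/9 (P = (1/9)*(-38087) = -38087/9 ≈ -4231.9)
P/(-24216) + 1/((35*(-115) + (14335 - 1*(-13605)))*(-31742)) = -38087/9/(-24216) + 1/((35*(-115) + (14335 - 1*(-13605)))*(-31742)) = -38087/9*(-1/24216) - 1/31742/(-4025 + (14335 + 13605)) = 38087/217944 - 1/31742/(-4025 + 27940) = 38087/217944 - 1/31742/23915 = 38087/217944 + (1/23915)*(-1/31742) = 38087/217944 - 1/759109930 = 14456109842983/82721727291960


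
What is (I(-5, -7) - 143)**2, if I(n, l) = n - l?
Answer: 19881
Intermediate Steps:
(I(-5, -7) - 143)**2 = ((-5 - 1*(-7)) - 143)**2 = ((-5 + 7) - 143)**2 = (2 - 143)**2 = (-141)**2 = 19881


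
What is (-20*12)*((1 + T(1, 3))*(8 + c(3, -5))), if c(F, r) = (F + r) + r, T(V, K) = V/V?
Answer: -480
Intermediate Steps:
T(V, K) = 1
c(F, r) = F + 2*r
(-20*12)*((1 + T(1, 3))*(8 + c(3, -5))) = (-20*12)*((1 + 1)*(8 + (3 + 2*(-5)))) = -480*(8 + (3 - 10)) = -480*(8 - 7) = -480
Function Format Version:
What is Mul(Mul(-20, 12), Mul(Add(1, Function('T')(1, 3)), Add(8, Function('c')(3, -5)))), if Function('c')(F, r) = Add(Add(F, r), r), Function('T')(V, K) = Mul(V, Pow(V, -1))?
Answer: -480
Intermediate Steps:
Function('T')(V, K) = 1
Function('c')(F, r) = Add(F, Mul(2, r))
Mul(Mul(-20, 12), Mul(Add(1, Function('T')(1, 3)), Add(8, Function('c')(3, -5)))) = Mul(Mul(-20, 12), Mul(Add(1, 1), Add(8, Add(3, Mul(2, -5))))) = Mul(-240, Mul(2, Add(8, Add(3, -10)))) = Mul(-240, Mul(2, Add(8, -7))) = Mul(-240, Mul(2, 1)) = Mul(-240, 2) = -480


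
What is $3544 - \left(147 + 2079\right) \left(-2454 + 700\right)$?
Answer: $3907948$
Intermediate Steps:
$3544 - \left(147 + 2079\right) \left(-2454 + 700\right) = 3544 - 2226 \left(-1754\right) = 3544 - -3904404 = 3544 + 3904404 = 3907948$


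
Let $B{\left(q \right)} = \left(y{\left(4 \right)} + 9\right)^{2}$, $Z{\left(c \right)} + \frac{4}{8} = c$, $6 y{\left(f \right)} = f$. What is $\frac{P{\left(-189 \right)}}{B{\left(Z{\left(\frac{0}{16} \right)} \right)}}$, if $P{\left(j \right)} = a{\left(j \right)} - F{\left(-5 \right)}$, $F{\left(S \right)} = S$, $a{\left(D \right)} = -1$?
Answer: $\frac{36}{841} \approx 0.042806$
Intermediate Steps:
$y{\left(f \right)} = \frac{f}{6}$
$Z{\left(c \right)} = - \frac{1}{2} + c$
$B{\left(q \right)} = \frac{841}{9}$ ($B{\left(q \right)} = \left(\frac{1}{6} \cdot 4 + 9\right)^{2} = \left(\frac{2}{3} + 9\right)^{2} = \left(\frac{29}{3}\right)^{2} = \frac{841}{9}$)
$P{\left(j \right)} = 4$ ($P{\left(j \right)} = -1 - -5 = -1 + 5 = 4$)
$\frac{P{\left(-189 \right)}}{B{\left(Z{\left(\frac{0}{16} \right)} \right)}} = \frac{4}{\frac{841}{9}} = 4 \cdot \frac{9}{841} = \frac{36}{841}$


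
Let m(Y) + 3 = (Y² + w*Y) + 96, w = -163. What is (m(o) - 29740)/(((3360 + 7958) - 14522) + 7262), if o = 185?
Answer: -25577/4058 ≈ -6.3029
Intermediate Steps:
m(Y) = 93 + Y² - 163*Y (m(Y) = -3 + ((Y² - 163*Y) + 96) = -3 + (96 + Y² - 163*Y) = 93 + Y² - 163*Y)
(m(o) - 29740)/(((3360 + 7958) - 14522) + 7262) = ((93 + 185² - 163*185) - 29740)/(((3360 + 7958) - 14522) + 7262) = ((93 + 34225 - 30155) - 29740)/((11318 - 14522) + 7262) = (4163 - 29740)/(-3204 + 7262) = -25577/4058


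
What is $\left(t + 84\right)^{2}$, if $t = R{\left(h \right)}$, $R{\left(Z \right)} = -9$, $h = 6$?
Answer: $5625$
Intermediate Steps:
$t = -9$
$\left(t + 84\right)^{2} = \left(-9 + 84\right)^{2} = 75^{2} = 5625$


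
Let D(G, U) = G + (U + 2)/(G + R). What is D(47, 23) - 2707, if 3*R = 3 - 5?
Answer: -369665/139 ≈ -2659.5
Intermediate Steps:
R = -⅔ (R = (3 - 5)/3 = (⅓)*(-2) = -⅔ ≈ -0.66667)
D(G, U) = G + (2 + U)/(-⅔ + G) (D(G, U) = G + (U + 2)/(G - ⅔) = G + (2 + U)/(-⅔ + G))
D(47, 23) - 2707 = (6 - 2*47 + 3*23 + 3*47²)/(-2 + 3*47) - 2707 = (6 - 94 + 69 + 3*2209)/(-2 + 141) - 2707 = (6 - 94 + 69 + 6627)/139 - 2707 = (1/139)*6608 - 2707 = 6608/139 - 2707 = -369665/139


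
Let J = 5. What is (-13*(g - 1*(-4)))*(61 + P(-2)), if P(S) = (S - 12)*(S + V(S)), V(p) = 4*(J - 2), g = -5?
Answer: -1027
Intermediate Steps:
V(p) = 12 (V(p) = 4*(5 - 2) = 4*3 = 12)
P(S) = (-12 + S)*(12 + S) (P(S) = (S - 12)*(S + 12) = (-12 + S)*(12 + S))
(-13*(g - 1*(-4)))*(61 + P(-2)) = (-13*(-5 - 1*(-4)))*(61 + (-144 + (-2)**2)) = (-13*(-5 + 4))*(61 + (-144 + 4)) = (-13*(-1))*(61 - 140) = 13*(-79) = -1027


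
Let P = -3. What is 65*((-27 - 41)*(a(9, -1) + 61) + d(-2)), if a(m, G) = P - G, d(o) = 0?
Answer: -260780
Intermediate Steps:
a(m, G) = -3 - G
65*((-27 - 41)*(a(9, -1) + 61) + d(-2)) = 65*((-27 - 41)*((-3 - 1*(-1)) + 61) + 0) = 65*(-68*((-3 + 1) + 61) + 0) = 65*(-68*(-2 + 61) + 0) = 65*(-68*59 + 0) = 65*(-4012 + 0) = 65*(-4012) = -260780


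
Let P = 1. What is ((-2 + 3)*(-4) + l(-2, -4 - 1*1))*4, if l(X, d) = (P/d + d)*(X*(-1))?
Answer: -288/5 ≈ -57.600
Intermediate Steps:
l(X, d) = -X*(d + 1/d) (l(X, d) = (1/d + d)*(X*(-1)) = (1/d + d)*(-X) = (d + 1/d)*(-X) = -X*(d + 1/d))
((-2 + 3)*(-4) + l(-2, -4 - 1*1))*4 = ((-2 + 3)*(-4) + (-1*(-2)*(-4 - 1*1) - 1*(-2)/(-4 - 1*1)))*4 = (1*(-4) + (-1*(-2)*(-4 - 1) - 1*(-2)/(-4 - 1)))*4 = (-4 + (-1*(-2)*(-5) - 1*(-2)/(-5)))*4 = (-4 + (-10 - 1*(-2)*(-1/5)))*4 = (-4 + (-10 - 2/5))*4 = (-4 - 52/5)*4 = -72/5*4 = -288/5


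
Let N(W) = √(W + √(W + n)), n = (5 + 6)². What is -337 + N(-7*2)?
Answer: -337 + I*√(14 - √107) ≈ -337.0 + 1.912*I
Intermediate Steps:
n = 121 (n = 11² = 121)
N(W) = √(W + √(121 + W)) (N(W) = √(W + √(W + 121)) = √(W + √(121 + W)))
-337 + N(-7*2) = -337 + √(-7*2 + √(121 - 7*2)) = -337 + √(-14 + √(121 - 14)) = -337 + √(-14 + √107)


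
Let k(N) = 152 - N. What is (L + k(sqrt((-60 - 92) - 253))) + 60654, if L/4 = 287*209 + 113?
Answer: 301190 - 9*I*sqrt(5) ≈ 3.0119e+5 - 20.125*I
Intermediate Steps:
L = 240384 (L = 4*(287*209 + 113) = 4*(59983 + 113) = 4*60096 = 240384)
(L + k(sqrt((-60 - 92) - 253))) + 60654 = (240384 + (152 - sqrt((-60 - 92) - 253))) + 60654 = (240384 + (152 - sqrt(-152 - 253))) + 60654 = (240384 + (152 - sqrt(-405))) + 60654 = (240384 + (152 - 9*I*sqrt(5))) + 60654 = (240536 - 9*I*sqrt(5)) + 60654 = 301190 - 9*I*sqrt(5)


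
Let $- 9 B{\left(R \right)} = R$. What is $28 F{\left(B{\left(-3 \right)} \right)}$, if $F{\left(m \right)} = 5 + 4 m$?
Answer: $\frac{532}{3} \approx 177.33$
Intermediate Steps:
$B{\left(R \right)} = - \frac{R}{9}$
$28 F{\left(B{\left(-3 \right)} \right)} = 28 \left(5 + 4 \left(\left(- \frac{1}{9}\right) \left(-3\right)\right)\right) = 28 \left(5 + 4 \cdot \frac{1}{3}\right) = 28 \left(5 + \frac{4}{3}\right) = 28 \cdot \frac{19}{3} = \frac{532}{3}$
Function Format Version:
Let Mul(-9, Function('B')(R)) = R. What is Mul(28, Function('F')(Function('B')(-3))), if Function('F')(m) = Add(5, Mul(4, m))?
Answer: Rational(532, 3) ≈ 177.33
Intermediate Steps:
Function('B')(R) = Mul(Rational(-1, 9), R)
Mul(28, Function('F')(Function('B')(-3))) = Mul(28, Add(5, Mul(4, Mul(Rational(-1, 9), -3)))) = Mul(28, Add(5, Mul(4, Rational(1, 3)))) = Mul(28, Add(5, Rational(4, 3))) = Mul(28, Rational(19, 3)) = Rational(532, 3)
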